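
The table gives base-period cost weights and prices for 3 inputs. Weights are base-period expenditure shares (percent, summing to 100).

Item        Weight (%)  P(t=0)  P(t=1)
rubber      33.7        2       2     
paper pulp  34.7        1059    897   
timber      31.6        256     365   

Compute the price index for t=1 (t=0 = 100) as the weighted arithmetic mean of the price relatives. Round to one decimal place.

rubber: 33.7 × (2/2) = 33.7 × 1.000000 = 33.7000
paper pulp: 34.7 × (897/1059) = 34.7 × 0.847025 = 29.3918
timber: 31.6 × (365/256) = 31.6 × 1.425781 = 45.0547
Index = Σ wᵢ·(p₁ᵢ/p₀ᵢ) = 33.7000 + 29.3918 + 45.0547 = 108.1465

108.1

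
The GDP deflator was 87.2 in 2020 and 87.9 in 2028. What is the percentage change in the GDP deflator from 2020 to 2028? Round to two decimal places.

0.80%

Change = (87.9 − 87.2) / 87.2 × 100
       = 0.7 / 87.2 × 100 = 0.8028%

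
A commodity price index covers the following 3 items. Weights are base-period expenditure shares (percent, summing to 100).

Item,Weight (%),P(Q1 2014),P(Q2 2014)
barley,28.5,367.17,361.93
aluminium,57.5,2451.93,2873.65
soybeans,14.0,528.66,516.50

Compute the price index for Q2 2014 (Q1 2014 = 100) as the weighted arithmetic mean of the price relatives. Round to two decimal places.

109.16

barley: 28.5 × (361.93/367.17) = 28.5 × 0.985729 = 28.0933
aluminium: 57.5 × (2873.65/2451.93) = 57.5 × 1.171995 = 67.3897
soybeans: 14.0 × (516.50/528.66) = 14.0 × 0.976998 = 13.6780
Index = Σ wᵢ·(p₁ᵢ/p₀ᵢ) = 28.0933 + 67.3897 + 13.6780 = 109.1610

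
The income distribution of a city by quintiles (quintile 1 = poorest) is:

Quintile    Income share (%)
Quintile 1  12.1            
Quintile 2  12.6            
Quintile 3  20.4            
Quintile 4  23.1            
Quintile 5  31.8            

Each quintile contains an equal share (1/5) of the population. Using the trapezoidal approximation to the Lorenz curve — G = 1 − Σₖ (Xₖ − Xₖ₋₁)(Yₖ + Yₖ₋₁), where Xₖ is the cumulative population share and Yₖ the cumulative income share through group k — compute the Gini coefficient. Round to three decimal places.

0.200

Cumulative income shares Yₖ: 0.1210, 0.2470, 0.4510, 0.6820, 1.0000
Σ (Xₖ−Xₖ₋₁)(Yₖ+Yₖ₋₁) = (1/5)(0.1210+0.0000) + (1/5)(0.2470+0.1210) + (1/5)(0.4510+0.2470) + (1/5)(0.6820+0.4510) + (1/5)(1.0000+0.6820)
  = 0.0242 + 0.0736 + 0.1396 + 0.2266 + 0.3364 = 0.8004
G = 1 − 0.8004 = 0.1996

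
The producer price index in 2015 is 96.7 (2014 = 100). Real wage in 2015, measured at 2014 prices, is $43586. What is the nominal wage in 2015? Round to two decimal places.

42147.66

Nominal = Real × (Index/100) = 43586 × (96.7/100)
        = 43586 × 0.967 = 42147.6620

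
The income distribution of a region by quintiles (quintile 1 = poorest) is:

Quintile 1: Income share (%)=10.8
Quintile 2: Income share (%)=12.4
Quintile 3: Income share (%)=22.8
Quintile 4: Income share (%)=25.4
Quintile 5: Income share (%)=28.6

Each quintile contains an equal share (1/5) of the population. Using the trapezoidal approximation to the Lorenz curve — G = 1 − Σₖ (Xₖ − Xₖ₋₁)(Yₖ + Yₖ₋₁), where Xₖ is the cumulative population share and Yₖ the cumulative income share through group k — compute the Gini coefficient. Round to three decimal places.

0.194

Cumulative income shares Yₖ: 0.1080, 0.2320, 0.4600, 0.7140, 1.0000
Σ (Xₖ−Xₖ₋₁)(Yₖ+Yₖ₋₁) = (1/5)(0.1080+0.0000) + (1/5)(0.2320+0.1080) + (1/5)(0.4600+0.2320) + (1/5)(0.7140+0.4600) + (1/5)(1.0000+0.7140)
  = 0.0216 + 0.0680 + 0.1384 + 0.2348 + 0.3428 = 0.8056
G = 1 − 0.8056 = 0.1944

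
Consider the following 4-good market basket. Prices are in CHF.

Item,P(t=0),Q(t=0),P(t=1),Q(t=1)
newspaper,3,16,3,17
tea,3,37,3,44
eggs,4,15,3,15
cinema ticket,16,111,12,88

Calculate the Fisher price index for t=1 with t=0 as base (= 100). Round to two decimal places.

Laspeyres component (base-period weights):
ΣP(t=1)Q(t=0) = 3×16 + 3×37 + 3×15 + 12×111 = 48 + 111 + 45 + 1332 = 1536
ΣP(t=0)Q(t=0) = 3×16 + 3×37 + 4×15 + 16×111 = 48 + 111 + 60 + 1776 = 1995
L = 1536 / 1995 × 100 = 76.9925
Paasche component (current-period weights):
ΣP(t=1)Q(t=1) = 3×17 + 3×44 + 3×15 + 12×88 = 51 + 132 + 45 + 1056 = 1284
ΣP(t=0)Q(t=1) = 3×17 + 3×44 + 4×15 + 16×88 = 51 + 132 + 60 + 1408 = 1651
P = 1284 / 1651 × 100 = 77.7710
Fisher = √(L × P) = √(76.9925 × 77.7710) = 77.3808

77.38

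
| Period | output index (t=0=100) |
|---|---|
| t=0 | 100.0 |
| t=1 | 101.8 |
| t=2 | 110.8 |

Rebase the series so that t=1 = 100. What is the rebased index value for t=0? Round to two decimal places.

Rebased(t=0) = 100.0 / 101.8 × 100 = 98.2318

98.23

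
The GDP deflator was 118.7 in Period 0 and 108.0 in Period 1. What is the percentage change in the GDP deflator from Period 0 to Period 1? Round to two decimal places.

-9.01%

Change = (108.0 − 118.7) / 118.7 × 100
       = -10.7 / 118.7 × 100 = -9.0143%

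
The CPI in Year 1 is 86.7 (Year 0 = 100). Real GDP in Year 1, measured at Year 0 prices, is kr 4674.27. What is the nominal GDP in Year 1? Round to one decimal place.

4052.6

Nominal = Real × (Index/100) = 4674.27 × (86.7/100)
        = 4674.27 × 0.867 = 4052.5921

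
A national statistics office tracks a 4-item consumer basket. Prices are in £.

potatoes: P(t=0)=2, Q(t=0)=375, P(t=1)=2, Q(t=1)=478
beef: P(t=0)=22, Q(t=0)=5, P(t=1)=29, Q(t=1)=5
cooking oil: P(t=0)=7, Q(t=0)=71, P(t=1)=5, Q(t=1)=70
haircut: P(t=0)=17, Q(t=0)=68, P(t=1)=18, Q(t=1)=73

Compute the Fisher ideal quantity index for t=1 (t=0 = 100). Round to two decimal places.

111.53

Laspeyres component (base-period weights):
ΣP(t=0)Q(t=1) = 2×478 + 22×5 + 7×70 + 17×73 = 956 + 110 + 490 + 1241 = 2797
ΣP(t=0)Q(t=0) = 2×375 + 22×5 + 7×71 + 17×68 = 750 + 110 + 497 + 1156 = 2513
L = 2797 / 2513 × 100 = 111.3012
Paasche component (current-period weights):
ΣP(t=1)Q(t=1) = 2×478 + 29×5 + 5×70 + 18×73 = 956 + 145 + 350 + 1314 = 2765
ΣP(t=1)Q(t=0) = 2×375 + 29×5 + 5×71 + 18×68 = 750 + 145 + 355 + 1224 = 2474
P = 2765 / 2474 × 100 = 111.7623
Fisher = √(L × P) = √(111.3012 × 111.7623) = 111.5315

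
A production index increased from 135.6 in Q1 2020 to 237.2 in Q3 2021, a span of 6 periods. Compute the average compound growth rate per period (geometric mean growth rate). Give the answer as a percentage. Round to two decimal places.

Growth factor = (237.2/135.6)^(1/6) = (1.749263)^(1/6) = 1.097680
Growth rate = 1.097680 − 1 = 0.097680 = 9.7680%

9.77%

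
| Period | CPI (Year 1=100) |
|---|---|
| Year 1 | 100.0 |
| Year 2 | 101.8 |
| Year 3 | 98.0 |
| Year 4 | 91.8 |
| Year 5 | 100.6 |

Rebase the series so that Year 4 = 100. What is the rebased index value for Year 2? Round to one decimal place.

110.9

Rebased(Year 2) = 101.8 / 91.8 × 100 = 110.8932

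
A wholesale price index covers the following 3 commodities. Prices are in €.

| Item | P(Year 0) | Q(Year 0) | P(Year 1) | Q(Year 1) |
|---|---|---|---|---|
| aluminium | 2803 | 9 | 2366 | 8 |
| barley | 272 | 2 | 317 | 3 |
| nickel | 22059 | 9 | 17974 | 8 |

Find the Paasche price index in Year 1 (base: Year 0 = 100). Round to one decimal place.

Paasche price index uses current-period quantities as weights.
ΣP(Year 1)·Q(Year 1) = 2366×8 + 317×3 + 17974×8 = 18928 + 951 + 143792 = 163671
ΣP(Year 0)·Q(Year 1) = 2803×8 + 272×3 + 22059×8 = 22424 + 816 + 176472 = 199712
Index = 163671 / 199712 × 100 = 81.9535

82.0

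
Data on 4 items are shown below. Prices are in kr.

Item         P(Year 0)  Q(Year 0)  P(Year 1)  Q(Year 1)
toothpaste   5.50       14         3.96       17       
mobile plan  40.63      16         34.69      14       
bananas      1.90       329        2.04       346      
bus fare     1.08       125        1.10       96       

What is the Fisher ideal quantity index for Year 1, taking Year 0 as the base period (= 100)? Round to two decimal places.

Laspeyres component (base-period weights):
ΣP(Year 0)Q(Year 1) = 5.50×17 + 40.63×14 + 1.90×346 + 1.08×96 = 93.5 + 568.82 + 657.4 + 103.68 = 1423.4
ΣP(Year 0)Q(Year 0) = 5.50×14 + 40.63×16 + 1.90×329 + 1.08×125 = 77 + 650.08 + 625.1 + 135 = 1487.18
L = 1423.4 / 1487.18 × 100 = 95.7113
Paasche component (current-period weights):
ΣP(Year 1)Q(Year 1) = 3.96×17 + 34.69×14 + 2.04×346 + 1.10×96 = 67.32 + 485.66 + 705.84 + 105.6 = 1364.42
ΣP(Year 1)Q(Year 0) = 3.96×14 + 34.69×16 + 2.04×329 + 1.10×125 = 55.44 + 555.04 + 671.16 + 137.5 = 1419.14
P = 1364.42 / 1419.14 × 100 = 96.1441
Fisher = √(L × P) = √(95.7113 × 96.1441) = 95.9275

95.93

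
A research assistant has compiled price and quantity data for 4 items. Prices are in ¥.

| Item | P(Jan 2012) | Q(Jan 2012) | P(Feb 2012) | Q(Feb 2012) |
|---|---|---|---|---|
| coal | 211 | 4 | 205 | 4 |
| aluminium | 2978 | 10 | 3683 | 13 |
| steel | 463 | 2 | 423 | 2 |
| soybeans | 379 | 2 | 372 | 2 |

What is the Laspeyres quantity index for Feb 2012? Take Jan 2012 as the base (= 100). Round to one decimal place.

127.7

Laspeyres quantity index uses base-period prices as weights.
ΣP(Jan 2012)·Q(Feb 2012) = 211×4 + 2978×13 + 463×2 + 379×2 = 844 + 38714 + 926 + 758 = 41242
ΣP(Jan 2012)·Q(Jan 2012) = 211×4 + 2978×10 + 463×2 + 379×2 = 844 + 29780 + 926 + 758 = 32308
Index = 41242 / 32308 × 100 = 127.6526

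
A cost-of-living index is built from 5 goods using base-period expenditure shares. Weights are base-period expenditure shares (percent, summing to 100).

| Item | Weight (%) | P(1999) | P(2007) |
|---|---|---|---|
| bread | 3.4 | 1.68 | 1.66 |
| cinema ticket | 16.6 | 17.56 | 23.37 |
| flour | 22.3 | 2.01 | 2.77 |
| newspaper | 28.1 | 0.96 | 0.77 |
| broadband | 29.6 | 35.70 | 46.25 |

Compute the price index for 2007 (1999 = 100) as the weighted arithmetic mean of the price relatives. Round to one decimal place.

117.1

bread: 3.4 × (1.66/1.68) = 3.4 × 0.988095 = 3.3595
cinema ticket: 16.6 × (23.37/17.56) = 16.6 × 1.330866 = 22.0924
flour: 22.3 × (2.77/2.01) = 22.3 × 1.378109 = 30.7318
newspaper: 28.1 × (0.77/0.96) = 28.1 × 0.802083 = 22.5385
broadband: 29.6 × (46.25/35.70) = 29.6 × 1.295518 = 38.3473
Index = Σ wᵢ·(p₁ᵢ/p₀ᵢ) = 3.3595 + 22.0924 + 30.7318 + 22.5385 + 38.3473 = 117.0696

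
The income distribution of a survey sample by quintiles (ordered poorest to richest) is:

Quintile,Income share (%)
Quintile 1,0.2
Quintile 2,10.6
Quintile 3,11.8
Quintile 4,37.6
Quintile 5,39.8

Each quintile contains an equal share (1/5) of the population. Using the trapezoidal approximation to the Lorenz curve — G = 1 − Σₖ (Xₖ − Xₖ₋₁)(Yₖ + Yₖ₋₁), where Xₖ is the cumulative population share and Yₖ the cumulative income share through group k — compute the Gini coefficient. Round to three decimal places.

Cumulative income shares Yₖ: 0.0020, 0.1080, 0.2260, 0.6020, 1.0000
Σ (Xₖ−Xₖ₋₁)(Yₖ+Yₖ₋₁) = (1/5)(0.0020+0.0000) + (1/5)(0.1080+0.0020) + (1/5)(0.2260+0.1080) + (1/5)(0.6020+0.2260) + (1/5)(1.0000+0.6020)
  = 0.0004 + 0.0220 + 0.0668 + 0.1656 + 0.3204 = 0.5752
G = 1 − 0.5752 = 0.4248

0.425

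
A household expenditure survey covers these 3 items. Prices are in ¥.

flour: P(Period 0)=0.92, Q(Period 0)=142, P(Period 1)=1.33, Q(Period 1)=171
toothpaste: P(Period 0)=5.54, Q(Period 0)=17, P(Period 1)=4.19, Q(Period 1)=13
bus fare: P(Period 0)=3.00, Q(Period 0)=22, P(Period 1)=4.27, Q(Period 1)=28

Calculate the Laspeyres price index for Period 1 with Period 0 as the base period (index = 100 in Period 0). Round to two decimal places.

Laspeyres price index uses base-period quantities as weights.
ΣP(Period 1)·Q(Period 0) = 1.33×142 + 4.19×17 + 4.27×22 = 188.86 + 71.23 + 93.94 = 354.03
ΣP(Period 0)·Q(Period 0) = 0.92×142 + 5.54×17 + 3.00×22 = 130.64 + 94.18 + 66 = 290.82
Index = 354.03 / 290.82 × 100 = 121.7351

121.74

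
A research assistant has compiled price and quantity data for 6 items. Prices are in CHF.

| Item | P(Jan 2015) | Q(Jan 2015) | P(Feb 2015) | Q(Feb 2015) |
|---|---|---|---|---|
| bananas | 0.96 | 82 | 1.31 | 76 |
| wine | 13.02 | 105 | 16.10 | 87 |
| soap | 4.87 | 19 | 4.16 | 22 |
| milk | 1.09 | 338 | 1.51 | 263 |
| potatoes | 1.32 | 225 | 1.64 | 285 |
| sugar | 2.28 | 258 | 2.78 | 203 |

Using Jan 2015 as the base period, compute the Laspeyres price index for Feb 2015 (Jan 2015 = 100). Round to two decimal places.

Laspeyres price index uses base-period quantities as weights.
ΣP(Feb 2015)·Q(Jan 2015) = 1.31×82 + 16.10×105 + 4.16×19 + 1.51×338 + 1.64×225 + 2.78×258 = 107.42 + 1690.5 + 79.04 + 510.38 + 369 + 717.24 = 3473.58
ΣP(Jan 2015)·Q(Jan 2015) = 0.96×82 + 13.02×105 + 4.87×19 + 1.09×338 + 1.32×225 + 2.28×258 = 78.72 + 1367.1 + 92.53 + 368.42 + 297 + 588.24 = 2792.01
Index = 3473.58 / 2792.01 × 100 = 124.4114

124.41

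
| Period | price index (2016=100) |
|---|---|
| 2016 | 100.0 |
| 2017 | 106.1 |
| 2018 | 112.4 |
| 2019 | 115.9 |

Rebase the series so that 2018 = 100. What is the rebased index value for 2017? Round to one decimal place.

94.4

Rebased(2017) = 106.1 / 112.4 × 100 = 94.3950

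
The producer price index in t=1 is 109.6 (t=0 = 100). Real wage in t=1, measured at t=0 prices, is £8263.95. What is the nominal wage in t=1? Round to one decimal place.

Nominal = Real × (Index/100) = 8263.95 × (109.6/100)
        = 8263.95 × 1.096 = 9057.2892

9057.3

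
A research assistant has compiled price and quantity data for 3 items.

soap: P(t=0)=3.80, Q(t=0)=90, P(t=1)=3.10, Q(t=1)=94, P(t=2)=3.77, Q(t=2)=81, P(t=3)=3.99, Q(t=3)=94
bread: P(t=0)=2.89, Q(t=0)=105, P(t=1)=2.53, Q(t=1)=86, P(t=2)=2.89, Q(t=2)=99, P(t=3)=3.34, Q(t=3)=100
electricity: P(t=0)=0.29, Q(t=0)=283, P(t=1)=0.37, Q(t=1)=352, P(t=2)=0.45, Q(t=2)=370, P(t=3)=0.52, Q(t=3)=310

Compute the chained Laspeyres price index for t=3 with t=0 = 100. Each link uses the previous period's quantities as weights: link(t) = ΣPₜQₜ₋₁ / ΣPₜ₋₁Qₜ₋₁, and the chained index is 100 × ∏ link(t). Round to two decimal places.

Link t=0→t=1:
ΣP(t=1)Q(t=0) = 3.10×90 + 2.53×105 + 0.37×283 = 279 + 265.65 + 104.71 = 649.36
ΣP(t=0)Q(t=0) = 3.80×90 + 2.89×105 + 0.29×283 = 342 + 303.45 + 82.07 = 727.52
link = 649.36/727.52 = 0.892567
Link t=1→t=2:
ΣP(t=2)Q(t=1) = 3.77×94 + 2.89×86 + 0.45×352 = 354.38 + 248.54 + 158.4 = 761.32
ΣP(t=1)Q(t=1) = 3.10×94 + 2.53×86 + 0.37×352 = 291.4 + 217.58 + 130.24 = 639.22
link = 761.32/639.22 = 1.191014
Link t=2→t=3:
ΣP(t=3)Q(t=2) = 3.99×81 + 3.34×99 + 0.52×370 = 323.19 + 330.66 + 192.4 = 846.25
ΣP(t=2)Q(t=2) = 3.77×81 + 2.89×99 + 0.45×370 = 305.37 + 286.11 + 166.5 = 757.98
link = 846.25/757.98 = 1.116454
Chained index = 100 × 0.892567 × 1.191014 × 1.116454 = 118.6857

118.69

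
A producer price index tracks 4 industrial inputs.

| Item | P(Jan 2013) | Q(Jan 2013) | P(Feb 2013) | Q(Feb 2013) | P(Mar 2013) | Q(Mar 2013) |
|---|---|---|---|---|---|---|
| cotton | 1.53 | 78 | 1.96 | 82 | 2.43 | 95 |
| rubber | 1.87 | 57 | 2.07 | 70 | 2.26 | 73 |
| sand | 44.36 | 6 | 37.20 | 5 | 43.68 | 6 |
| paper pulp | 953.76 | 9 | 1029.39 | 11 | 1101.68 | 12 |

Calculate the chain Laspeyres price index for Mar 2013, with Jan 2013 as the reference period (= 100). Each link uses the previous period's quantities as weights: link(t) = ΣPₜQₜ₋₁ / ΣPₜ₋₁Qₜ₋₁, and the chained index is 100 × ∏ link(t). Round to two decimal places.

115.52

Link Jan 2013→Feb 2013:
ΣP(Feb 2013)Q(Jan 2013) = 1.96×78 + 2.07×57 + 37.20×6 + 1029.39×9 = 152.88 + 117.99 + 223.2 + 9264.51 = 9758.58
ΣP(Jan 2013)Q(Jan 2013) = 1.53×78 + 1.87×57 + 44.36×6 + 953.76×9 = 119.34 + 106.59 + 266.16 + 8583.84 = 9075.93
link = 9758.58/9075.93 = 1.075215
Link Feb 2013→Mar 2013:
ΣP(Mar 2013)Q(Feb 2013) = 2.43×82 + 2.26×70 + 43.68×5 + 1101.68×11 = 199.26 + 158.2 + 218.4 + 12118.48 = 12694.34
ΣP(Feb 2013)Q(Feb 2013) = 1.96×82 + 2.07×70 + 37.20×5 + 1029.39×11 = 160.72 + 144.9 + 186 + 11323.29 = 11814.91
link = 12694.34/11814.91 = 1.074434
Chained index = 100 × 1.075215 × 1.074434 = 115.5248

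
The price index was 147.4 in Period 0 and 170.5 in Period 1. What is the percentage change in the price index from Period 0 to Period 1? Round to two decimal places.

Change = (170.5 − 147.4) / 147.4 × 100
       = 23.1 / 147.4 × 100 = 15.6716%

15.67%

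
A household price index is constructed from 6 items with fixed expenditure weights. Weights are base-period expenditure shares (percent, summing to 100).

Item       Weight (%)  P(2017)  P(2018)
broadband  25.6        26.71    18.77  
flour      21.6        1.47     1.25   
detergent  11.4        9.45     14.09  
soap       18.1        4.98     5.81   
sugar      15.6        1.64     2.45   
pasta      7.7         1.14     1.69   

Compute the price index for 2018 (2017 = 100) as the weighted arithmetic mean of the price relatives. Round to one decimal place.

broadband: 25.6 × (18.77/26.71) = 25.6 × 0.702733 = 17.9900
flour: 21.6 × (1.25/1.47) = 21.6 × 0.850340 = 18.3673
detergent: 11.4 × (14.09/9.45) = 11.4 × 1.491005 = 16.9975
soap: 18.1 × (5.81/4.98) = 18.1 × 1.166667 = 21.1167
sugar: 15.6 × (2.45/1.64) = 15.6 × 1.493902 = 23.3049
pasta: 7.7 × (1.69/1.14) = 7.7 × 1.482456 = 11.4149
Index = Σ wᵢ·(p₁ᵢ/p₀ᵢ) = 17.9900 + 18.3673 + 16.9975 + 21.1167 + 23.3049 + 11.4149 = 109.1912

109.2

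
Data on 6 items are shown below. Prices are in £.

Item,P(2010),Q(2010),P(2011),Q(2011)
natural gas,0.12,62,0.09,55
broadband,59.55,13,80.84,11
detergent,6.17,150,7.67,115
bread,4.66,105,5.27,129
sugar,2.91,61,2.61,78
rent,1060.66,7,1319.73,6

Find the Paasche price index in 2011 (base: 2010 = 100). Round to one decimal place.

Paasche price index uses current-period quantities as weights.
ΣP(2011)·Q(2011) = 0.09×55 + 80.84×11 + 7.67×115 + 5.27×129 + 2.61×78 + 1319.73×6 = 4.95 + 889.24 + 882.05 + 679.83 + 203.58 + 7918.38 = 10578.03
ΣP(2010)·Q(2011) = 0.12×55 + 59.55×11 + 6.17×115 + 4.66×129 + 2.91×78 + 1060.66×6 = 6.6 + 655.05 + 709.55 + 601.14 + 226.98 + 6363.96 = 8563.28
Index = 10578.03 / 8563.28 × 100 = 123.5278

123.5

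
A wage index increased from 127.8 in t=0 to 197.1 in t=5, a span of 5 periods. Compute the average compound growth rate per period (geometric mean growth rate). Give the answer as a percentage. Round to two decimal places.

Growth factor = (197.1/127.8)^(1/5) = (1.542254)^(1/5) = 1.090514
Growth rate = 1.090514 − 1 = 0.090514 = 9.0514%

9.05%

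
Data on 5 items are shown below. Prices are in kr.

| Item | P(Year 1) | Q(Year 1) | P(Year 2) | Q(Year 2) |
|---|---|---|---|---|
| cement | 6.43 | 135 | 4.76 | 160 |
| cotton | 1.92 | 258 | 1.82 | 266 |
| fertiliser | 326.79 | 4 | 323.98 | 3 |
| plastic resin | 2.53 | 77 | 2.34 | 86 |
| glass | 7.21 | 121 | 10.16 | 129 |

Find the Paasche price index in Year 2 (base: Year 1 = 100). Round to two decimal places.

Paasche price index uses current-period quantities as weights.
ΣP(Year 2)·Q(Year 2) = 4.76×160 + 1.82×266 + 323.98×3 + 2.34×86 + 10.16×129 = 761.6 + 484.12 + 971.94 + 201.24 + 1310.64 = 3729.54
ΣP(Year 1)·Q(Year 2) = 6.43×160 + 1.92×266 + 326.79×3 + 2.53×86 + 7.21×129 = 1028.8 + 510.72 + 980.37 + 217.58 + 930.09 = 3667.56
Index = 3729.54 / 3667.56 × 100 = 101.6900

101.69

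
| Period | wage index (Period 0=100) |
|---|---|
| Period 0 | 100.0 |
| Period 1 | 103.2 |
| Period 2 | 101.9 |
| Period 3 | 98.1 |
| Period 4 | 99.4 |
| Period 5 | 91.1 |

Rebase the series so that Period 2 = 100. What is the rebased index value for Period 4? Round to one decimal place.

97.5

Rebased(Period 4) = 99.4 / 101.9 × 100 = 97.5466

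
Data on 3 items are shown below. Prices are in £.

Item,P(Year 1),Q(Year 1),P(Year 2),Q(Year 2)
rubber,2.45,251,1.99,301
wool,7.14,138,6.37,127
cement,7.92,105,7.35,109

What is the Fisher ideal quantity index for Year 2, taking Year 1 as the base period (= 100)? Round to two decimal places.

Laspeyres component (base-period weights):
ΣP(Year 1)Q(Year 2) = 2.45×301 + 7.14×127 + 7.92×109 = 737.45 + 906.78 + 863.28 = 2507.51
ΣP(Year 1)Q(Year 1) = 2.45×251 + 7.14×138 + 7.92×105 = 614.95 + 985.32 + 831.6 = 2431.87
L = 2507.51 / 2431.87 × 100 = 103.1104
Paasche component (current-period weights):
ΣP(Year 2)Q(Year 2) = 1.99×301 + 6.37×127 + 7.35×109 = 598.99 + 808.99 + 801.15 = 2209.13
ΣP(Year 2)Q(Year 1) = 1.99×251 + 6.37×138 + 7.35×105 = 499.49 + 879.06 + 771.75 = 2150.3
P = 2209.13 / 2150.3 × 100 = 102.7359
Fisher = √(L × P) = √(103.1104 × 102.7359) = 102.9230

102.92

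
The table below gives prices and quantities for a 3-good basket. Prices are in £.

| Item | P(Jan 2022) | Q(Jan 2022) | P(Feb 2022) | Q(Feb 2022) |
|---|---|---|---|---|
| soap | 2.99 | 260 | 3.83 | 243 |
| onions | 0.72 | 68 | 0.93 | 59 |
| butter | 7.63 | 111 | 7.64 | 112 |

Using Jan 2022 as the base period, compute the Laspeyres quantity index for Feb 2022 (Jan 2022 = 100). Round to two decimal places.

97.03

Laspeyres quantity index uses base-period prices as weights.
ΣP(Jan 2022)·Q(Feb 2022) = 2.99×243 + 0.72×59 + 7.63×112 = 726.57 + 42.48 + 854.56 = 1623.61
ΣP(Jan 2022)·Q(Jan 2022) = 2.99×260 + 0.72×68 + 7.63×111 = 777.4 + 48.96 + 846.93 = 1673.29
Index = 1623.61 / 1673.29 × 100 = 97.0310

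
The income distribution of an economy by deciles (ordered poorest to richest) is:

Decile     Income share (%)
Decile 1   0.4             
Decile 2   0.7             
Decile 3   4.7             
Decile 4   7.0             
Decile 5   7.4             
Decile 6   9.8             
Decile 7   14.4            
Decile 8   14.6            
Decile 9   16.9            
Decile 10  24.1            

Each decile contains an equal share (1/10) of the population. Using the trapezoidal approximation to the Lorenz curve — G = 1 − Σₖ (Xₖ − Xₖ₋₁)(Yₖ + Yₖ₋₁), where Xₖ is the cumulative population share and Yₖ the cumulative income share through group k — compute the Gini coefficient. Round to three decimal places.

0.401

Cumulative income shares Yₖ: 0.0040, 0.0110, 0.0580, 0.1280, 0.2020, 0.3000, 0.4440, 0.5900, 0.7590, 1.0000
Σ (Xₖ−Xₖ₋₁)(Yₖ+Yₖ₋₁) = (1/10)(0.0040+0.0000) + (1/10)(0.0110+0.0040) + (1/10)(0.0580+0.0110) + (1/10)(0.1280+0.0580) + (1/10)(0.2020+0.1280) + (1/10)(0.3000+0.2020) + (1/10)(0.4440+0.3000) + (1/10)(0.5900+0.4440) + (1/10)(0.7590+0.5900) + (1/10)(1.0000+0.7590)
  = 0.0004 + 0.0015 + 0.0069 + 0.0186 + 0.0330 + 0.0502 + 0.0744 + 0.1034 + 0.1349 + 0.1759 = 0.5992
G = 1 − 0.5992 = 0.4008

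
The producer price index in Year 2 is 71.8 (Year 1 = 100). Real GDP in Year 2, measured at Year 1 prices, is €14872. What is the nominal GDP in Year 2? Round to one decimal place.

Nominal = Real × (Index/100) = 14872 × (71.8/100)
        = 14872 × 0.718 = 10678.0960

10678.1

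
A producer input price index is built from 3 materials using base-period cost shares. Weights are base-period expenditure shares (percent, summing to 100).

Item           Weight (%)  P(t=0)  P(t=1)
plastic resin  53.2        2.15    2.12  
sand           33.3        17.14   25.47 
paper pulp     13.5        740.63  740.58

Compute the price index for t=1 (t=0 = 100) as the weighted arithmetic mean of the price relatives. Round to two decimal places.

plastic resin: 53.2 × (2.12/2.15) = 53.2 × 0.986047 = 52.4577
sand: 33.3 × (25.47/17.14) = 33.3 × 1.485998 = 49.4837
paper pulp: 13.5 × (740.58/740.63) = 13.5 × 0.999932 = 13.4991
Index = Σ wᵢ·(p₁ᵢ/p₀ᵢ) = 52.4577 + 49.4837 + 13.4991 = 115.4405

115.44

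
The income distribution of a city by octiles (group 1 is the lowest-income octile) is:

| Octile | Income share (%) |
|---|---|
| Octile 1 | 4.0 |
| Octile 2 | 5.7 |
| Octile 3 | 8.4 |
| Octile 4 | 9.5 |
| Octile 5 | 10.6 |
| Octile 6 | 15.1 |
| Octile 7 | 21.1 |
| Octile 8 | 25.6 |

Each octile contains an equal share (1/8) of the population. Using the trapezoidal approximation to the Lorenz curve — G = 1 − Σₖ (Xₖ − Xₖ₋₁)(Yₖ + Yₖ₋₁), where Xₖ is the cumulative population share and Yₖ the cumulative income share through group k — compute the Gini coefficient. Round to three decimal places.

0.312

Cumulative income shares Yₖ: 0.0400, 0.0970, 0.1810, 0.2760, 0.3820, 0.5330, 0.7440, 1.0000
Σ (Xₖ−Xₖ₋₁)(Yₖ+Yₖ₋₁) = (1/8)(0.0400+0.0000) + (1/8)(0.0970+0.0400) + (1/8)(0.1810+0.0970) + (1/8)(0.2760+0.1810) + (1/8)(0.3820+0.2760) + (1/8)(0.5330+0.3820) + (1/8)(0.7440+0.5330) + (1/8)(1.0000+0.7440)
  = 0.0050 + 0.0171 + 0.0348 + 0.0571 + 0.0823 + 0.1144 + 0.1596 + 0.2180 = 0.6883
G = 1 − 0.6883 = 0.3117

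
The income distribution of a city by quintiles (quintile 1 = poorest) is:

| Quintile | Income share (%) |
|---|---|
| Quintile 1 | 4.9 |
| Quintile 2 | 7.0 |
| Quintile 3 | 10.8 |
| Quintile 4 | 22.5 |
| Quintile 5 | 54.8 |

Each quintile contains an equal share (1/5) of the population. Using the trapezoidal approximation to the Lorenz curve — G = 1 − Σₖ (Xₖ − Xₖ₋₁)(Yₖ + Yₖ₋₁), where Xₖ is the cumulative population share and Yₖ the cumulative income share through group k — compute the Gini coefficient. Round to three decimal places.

Cumulative income shares Yₖ: 0.0490, 0.1190, 0.2270, 0.4520, 1.0000
Σ (Xₖ−Xₖ₋₁)(Yₖ+Yₖ₋₁) = (1/5)(0.0490+0.0000) + (1/5)(0.1190+0.0490) + (1/5)(0.2270+0.1190) + (1/5)(0.4520+0.2270) + (1/5)(1.0000+0.4520)
  = 0.0098 + 0.0336 + 0.0692 + 0.1358 + 0.2904 = 0.5388
G = 1 − 0.5388 = 0.4612

0.461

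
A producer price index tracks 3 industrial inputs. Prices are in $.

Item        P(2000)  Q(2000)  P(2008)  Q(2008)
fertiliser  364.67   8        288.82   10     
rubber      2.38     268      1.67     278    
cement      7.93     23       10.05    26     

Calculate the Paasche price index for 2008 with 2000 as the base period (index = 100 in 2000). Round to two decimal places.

Paasche price index uses current-period quantities as weights.
ΣP(2008)·Q(2008) = 288.82×10 + 1.67×278 + 10.05×26 = 2888.2 + 464.26 + 261.3 = 3613.76
ΣP(2000)·Q(2008) = 364.67×10 + 2.38×278 + 7.93×26 = 3646.7 + 661.64 + 206.18 = 4514.52
Index = 3613.76 / 4514.52 × 100 = 80.0475

80.05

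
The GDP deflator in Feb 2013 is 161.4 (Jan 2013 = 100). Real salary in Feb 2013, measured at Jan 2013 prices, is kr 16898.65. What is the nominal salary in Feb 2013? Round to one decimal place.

Nominal = Real × (Index/100) = 16898.65 × (161.4/100)
        = 16898.65 × 1.614 = 27274.4211

27274.4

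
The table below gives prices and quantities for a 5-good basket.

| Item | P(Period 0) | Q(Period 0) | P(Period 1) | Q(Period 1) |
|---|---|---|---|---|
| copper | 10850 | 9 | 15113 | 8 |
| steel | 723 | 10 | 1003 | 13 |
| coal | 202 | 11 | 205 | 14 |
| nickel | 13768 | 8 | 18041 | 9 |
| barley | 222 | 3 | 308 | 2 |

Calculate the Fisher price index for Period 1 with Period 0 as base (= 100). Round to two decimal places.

Laspeyres component (base-period weights):
ΣP(Period 1)Q(Period 0) = 15113×9 + 1003×10 + 205×11 + 18041×8 + 308×3 = 136017 + 10030 + 2255 + 144328 + 924 = 293554
ΣP(Period 0)Q(Period 0) = 10850×9 + 723×10 + 202×11 + 13768×8 + 222×3 = 97650 + 7230 + 2222 + 110144 + 666 = 217912
L = 293554 / 217912 × 100 = 134.7122
Paasche component (current-period weights):
ΣP(Period 1)Q(Period 1) = 15113×8 + 1003×13 + 205×14 + 18041×9 + 308×2 = 120904 + 13039 + 2870 + 162369 + 616 = 299798
ΣP(Period 0)Q(Period 1) = 10850×8 + 723×13 + 202×14 + 13768×9 + 222×2 = 86800 + 9399 + 2828 + 123912 + 444 = 223383
P = 299798 / 223383 × 100 = 134.2081
Fisher = √(L × P) = √(134.7122 × 134.2081) = 134.4599

134.46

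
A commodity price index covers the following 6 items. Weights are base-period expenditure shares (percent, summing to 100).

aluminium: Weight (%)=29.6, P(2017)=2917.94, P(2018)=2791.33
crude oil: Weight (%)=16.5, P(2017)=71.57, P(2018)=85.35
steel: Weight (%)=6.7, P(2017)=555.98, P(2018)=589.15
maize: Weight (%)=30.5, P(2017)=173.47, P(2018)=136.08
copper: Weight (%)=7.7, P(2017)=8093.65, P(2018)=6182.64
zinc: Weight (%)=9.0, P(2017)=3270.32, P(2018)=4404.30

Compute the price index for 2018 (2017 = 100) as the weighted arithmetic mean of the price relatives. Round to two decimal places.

97.02

aluminium: 29.6 × (2791.33/2917.94) = 29.6 × 0.956610 = 28.3157
crude oil: 16.5 × (85.35/71.57) = 16.5 × 1.192539 = 19.6769
steel: 6.7 × (589.15/555.98) = 6.7 × 1.059660 = 7.0997
maize: 30.5 × (136.08/173.47) = 30.5 × 0.784458 = 23.9260
copper: 7.7 × (6182.64/8093.65) = 7.7 × 0.763888 = 5.8819
zinc: 9.0 × (4404.30/3270.32) = 9.0 × 1.346749 = 12.1207
Index = Σ wᵢ·(p₁ᵢ/p₀ᵢ) = 28.3157 + 19.6769 + 7.0997 + 23.9260 + 5.8819 + 12.1207 = 97.0209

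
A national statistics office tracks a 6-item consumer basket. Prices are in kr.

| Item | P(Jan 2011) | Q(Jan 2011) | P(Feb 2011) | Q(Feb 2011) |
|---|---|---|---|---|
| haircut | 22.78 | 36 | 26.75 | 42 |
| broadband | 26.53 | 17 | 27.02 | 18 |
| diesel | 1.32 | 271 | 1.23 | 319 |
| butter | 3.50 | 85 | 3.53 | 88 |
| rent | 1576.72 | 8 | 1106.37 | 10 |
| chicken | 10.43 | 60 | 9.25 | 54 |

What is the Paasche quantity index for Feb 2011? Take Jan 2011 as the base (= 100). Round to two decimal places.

Paasche quantity index uses current-period prices as weights.
ΣP(Feb 2011)·Q(Feb 2011) = 26.75×42 + 27.02×18 + 1.23×319 + 3.53×88 + 1106.37×10 + 9.25×54 = 1123.5 + 486.36 + 392.37 + 310.64 + 11063.7 + 499.5 = 13876.07
ΣP(Feb 2011)·Q(Jan 2011) = 26.75×36 + 27.02×17 + 1.23×271 + 3.53×85 + 1106.37×8 + 9.25×60 = 963 + 459.34 + 333.33 + 300.05 + 8850.96 + 555 = 11461.68
Index = 13876.07 / 11461.68 × 100 = 121.0649

121.06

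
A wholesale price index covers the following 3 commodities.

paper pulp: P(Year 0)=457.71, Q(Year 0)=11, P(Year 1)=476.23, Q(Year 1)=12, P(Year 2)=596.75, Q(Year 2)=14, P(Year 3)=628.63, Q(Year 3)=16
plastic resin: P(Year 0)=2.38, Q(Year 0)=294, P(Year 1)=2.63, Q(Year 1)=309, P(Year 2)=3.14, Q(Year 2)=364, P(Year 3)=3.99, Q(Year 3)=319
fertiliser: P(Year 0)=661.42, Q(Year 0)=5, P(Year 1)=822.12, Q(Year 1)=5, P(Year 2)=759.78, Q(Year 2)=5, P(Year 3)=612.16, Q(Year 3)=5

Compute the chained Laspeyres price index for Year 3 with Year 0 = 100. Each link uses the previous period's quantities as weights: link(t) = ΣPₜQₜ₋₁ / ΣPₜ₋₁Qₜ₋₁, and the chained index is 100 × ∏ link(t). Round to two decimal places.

125.72

Link Year 0→Year 1:
ΣP(Year 1)Q(Year 0) = 476.23×11 + 2.63×294 + 822.12×5 = 5238.53 + 773.22 + 4110.6 = 10122.35
ΣP(Year 0)Q(Year 0) = 457.71×11 + 2.38×294 + 661.42×5 = 5034.81 + 699.72 + 3307.1 = 9041.63
link = 10122.35/9041.63 = 1.119527
Link Year 1→Year 2:
ΣP(Year 2)Q(Year 1) = 596.75×12 + 3.14×309 + 759.78×5 = 7161 + 970.26 + 3798.9 = 11930.16
ΣP(Year 1)Q(Year 1) = 476.23×12 + 2.63×309 + 822.12×5 = 5714.76 + 812.67 + 4110.6 = 10638.03
link = 11930.16/10638.03 = 1.121463
Link Year 2→Year 3:
ΣP(Year 3)Q(Year 2) = 628.63×14 + 3.99×364 + 612.16×5 = 8800.82 + 1452.36 + 3060.8 = 13313.98
ΣP(Year 2)Q(Year 2) = 596.75×14 + 3.14×364 + 759.78×5 = 8354.5 + 1142.96 + 3798.9 = 13296.36
link = 13313.98/13296.36 = 1.001325
Chained index = 100 × 1.119527 × 1.121463 × 1.001325 = 125.7172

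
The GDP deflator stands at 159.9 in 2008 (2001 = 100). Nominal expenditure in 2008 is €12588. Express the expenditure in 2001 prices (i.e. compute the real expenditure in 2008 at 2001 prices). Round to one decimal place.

Real = Nominal ÷ (Index/100) = 12588 ÷ (159.9/100)
     = 12588 ÷ 1.599 = 7872.4203

7872.4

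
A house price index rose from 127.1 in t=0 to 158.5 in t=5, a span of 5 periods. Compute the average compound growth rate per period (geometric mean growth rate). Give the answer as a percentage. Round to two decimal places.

4.51%

Growth factor = (158.5/127.1)^(1/5) = (1.247050)^(1/5) = 1.045145
Growth rate = 1.045145 − 1 = 0.045145 = 4.5145%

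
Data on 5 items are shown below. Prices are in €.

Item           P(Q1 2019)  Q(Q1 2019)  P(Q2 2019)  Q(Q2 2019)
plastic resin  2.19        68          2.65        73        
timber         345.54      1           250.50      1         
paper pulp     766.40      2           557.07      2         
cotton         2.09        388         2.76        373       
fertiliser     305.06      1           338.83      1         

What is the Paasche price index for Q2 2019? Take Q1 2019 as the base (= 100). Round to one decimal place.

93.7

Paasche price index uses current-period quantities as weights.
ΣP(Q2 2019)·Q(Q2 2019) = 2.65×73 + 250.50×1 + 557.07×2 + 2.76×373 + 338.83×1 = 193.45 + 250.5 + 1114.14 + 1029.48 + 338.83 = 2926.4
ΣP(Q1 2019)·Q(Q2 2019) = 2.19×73 + 345.54×1 + 766.40×2 + 2.09×373 + 305.06×1 = 159.87 + 345.54 + 1532.8 + 779.57 + 305.06 = 3122.84
Index = 2926.4 / 3122.84 × 100 = 93.7096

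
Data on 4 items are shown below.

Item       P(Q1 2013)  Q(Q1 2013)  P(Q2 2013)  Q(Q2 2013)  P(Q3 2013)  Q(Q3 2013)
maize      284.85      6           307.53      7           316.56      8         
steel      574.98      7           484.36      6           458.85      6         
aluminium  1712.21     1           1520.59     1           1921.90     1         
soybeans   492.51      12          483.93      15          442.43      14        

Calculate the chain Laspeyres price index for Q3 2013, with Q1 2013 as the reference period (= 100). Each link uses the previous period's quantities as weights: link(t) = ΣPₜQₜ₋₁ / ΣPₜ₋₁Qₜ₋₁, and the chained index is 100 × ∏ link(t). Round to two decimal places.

Link Q1 2013→Q2 2013:
ΣP(Q2 2013)Q(Q1 2013) = 307.53×6 + 484.36×7 + 1520.59×1 + 483.93×12 = 1845.18 + 3390.52 + 1520.59 + 5807.16 = 12563.45
ΣP(Q1 2013)Q(Q1 2013) = 284.85×6 + 574.98×7 + 1712.21×1 + 492.51×12 = 1709.1 + 4024.86 + 1712.21 + 5910.12 = 13356.29
link = 12563.45/13356.29 = 0.940639
Link Q2 2013→Q3 2013:
ΣP(Q3 2013)Q(Q2 2013) = 316.56×7 + 458.85×6 + 1921.90×1 + 442.43×15 = 2215.92 + 2753.1 + 1921.9 + 6636.45 = 13527.37
ΣP(Q2 2013)Q(Q2 2013) = 307.53×7 + 484.36×6 + 1520.59×1 + 483.93×15 = 2152.71 + 2906.16 + 1520.59 + 7258.95 = 13838.41
link = 13527.37/13838.41 = 0.977523
Chained index = 100 × 0.940639 × 0.977523 = 91.9497

91.95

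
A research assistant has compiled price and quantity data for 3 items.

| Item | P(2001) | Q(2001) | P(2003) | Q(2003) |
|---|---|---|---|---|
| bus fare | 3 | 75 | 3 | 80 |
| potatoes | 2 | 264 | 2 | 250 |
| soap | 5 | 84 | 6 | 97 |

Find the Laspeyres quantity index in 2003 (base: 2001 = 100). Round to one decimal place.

Laspeyres quantity index uses base-period prices as weights.
ΣP(2001)·Q(2003) = 3×80 + 2×250 + 5×97 = 240 + 500 + 485 = 1225
ΣP(2001)·Q(2001) = 3×75 + 2×264 + 5×84 = 225 + 528 + 420 = 1173
Index = 1225 / 1173 × 100 = 104.4331

104.4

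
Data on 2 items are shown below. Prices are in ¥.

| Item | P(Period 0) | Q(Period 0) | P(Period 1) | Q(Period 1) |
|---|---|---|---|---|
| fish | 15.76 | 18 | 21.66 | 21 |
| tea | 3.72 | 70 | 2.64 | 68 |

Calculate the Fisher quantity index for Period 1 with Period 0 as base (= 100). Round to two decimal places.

108.84

Laspeyres component (base-period weights):
ΣP(Period 0)Q(Period 1) = 15.76×21 + 3.72×68 = 330.96 + 252.96 = 583.92
ΣP(Period 0)Q(Period 0) = 15.76×18 + 3.72×70 = 283.68 + 260.4 = 544.08
L = 583.92 / 544.08 × 100 = 107.3225
Paasche component (current-period weights):
ΣP(Period 1)Q(Period 1) = 21.66×21 + 2.64×68 = 454.86 + 179.52 = 634.38
ΣP(Period 1)Q(Period 0) = 21.66×18 + 2.64×70 = 389.88 + 184.8 = 574.68
P = 634.38 / 574.68 × 100 = 110.3884
Fisher = √(L × P) = √(107.3225 × 110.3884) = 108.8446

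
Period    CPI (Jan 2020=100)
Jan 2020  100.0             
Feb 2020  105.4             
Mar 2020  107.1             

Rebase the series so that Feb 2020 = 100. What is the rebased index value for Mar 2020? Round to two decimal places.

101.61

Rebased(Mar 2020) = 107.1 / 105.4 × 100 = 101.6129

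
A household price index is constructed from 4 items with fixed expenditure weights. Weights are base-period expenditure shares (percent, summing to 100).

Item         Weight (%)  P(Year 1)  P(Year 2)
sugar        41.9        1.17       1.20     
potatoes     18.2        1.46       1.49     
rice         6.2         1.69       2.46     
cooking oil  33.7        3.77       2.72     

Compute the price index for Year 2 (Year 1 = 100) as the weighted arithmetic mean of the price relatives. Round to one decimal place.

sugar: 41.9 × (1.20/1.17) = 41.9 × 1.025641 = 42.9744
potatoes: 18.2 × (1.49/1.46) = 18.2 × 1.020548 = 18.5740
rice: 6.2 × (2.46/1.69) = 6.2 × 1.455621 = 9.0249
cooking oil: 33.7 × (2.72/3.77) = 33.7 × 0.721485 = 24.3141
Index = Σ wᵢ·(p₁ᵢ/p₀ᵢ) = 42.9744 + 18.5740 + 9.0249 + 24.3141 = 94.8872

94.9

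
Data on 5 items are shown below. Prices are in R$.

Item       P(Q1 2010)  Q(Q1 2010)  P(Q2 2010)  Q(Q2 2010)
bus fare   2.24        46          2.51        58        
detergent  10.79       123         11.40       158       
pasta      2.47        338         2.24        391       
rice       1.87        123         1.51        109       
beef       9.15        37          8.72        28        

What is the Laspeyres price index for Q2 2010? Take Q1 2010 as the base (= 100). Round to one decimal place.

98.2

Laspeyres price index uses base-period quantities as weights.
ΣP(Q2 2010)·Q(Q1 2010) = 2.51×46 + 11.40×123 + 2.24×338 + 1.51×123 + 8.72×37 = 115.46 + 1402.2 + 757.12 + 185.73 + 322.64 = 2783.15
ΣP(Q1 2010)·Q(Q1 2010) = 2.24×46 + 10.79×123 + 2.47×338 + 1.87×123 + 9.15×37 = 103.04 + 1327.17 + 834.86 + 230.01 + 338.55 = 2833.63
Index = 2783.15 / 2833.63 × 100 = 98.2185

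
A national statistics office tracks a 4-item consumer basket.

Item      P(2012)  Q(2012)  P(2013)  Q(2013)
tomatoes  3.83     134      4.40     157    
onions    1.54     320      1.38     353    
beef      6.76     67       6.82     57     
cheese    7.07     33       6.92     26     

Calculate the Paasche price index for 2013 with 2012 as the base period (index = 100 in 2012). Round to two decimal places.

Paasche price index uses current-period quantities as weights.
ΣP(2013)·Q(2013) = 4.40×157 + 1.38×353 + 6.82×57 + 6.92×26 = 690.8 + 487.14 + 388.74 + 179.92 = 1746.6
ΣP(2012)·Q(2013) = 3.83×157 + 1.54×353 + 6.76×57 + 7.07×26 = 601.31 + 543.62 + 385.32 + 183.82 = 1714.07
Index = 1746.6 / 1714.07 × 100 = 101.8978

101.90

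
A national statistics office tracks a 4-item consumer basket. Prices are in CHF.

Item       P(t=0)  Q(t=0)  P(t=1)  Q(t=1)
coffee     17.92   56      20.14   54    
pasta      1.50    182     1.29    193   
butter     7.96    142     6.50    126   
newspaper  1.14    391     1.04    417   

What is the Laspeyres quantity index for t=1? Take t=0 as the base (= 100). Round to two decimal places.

95.90

Laspeyres quantity index uses base-period prices as weights.
ΣP(t=0)·Q(t=1) = 17.92×54 + 1.50×193 + 7.96×126 + 1.14×417 = 967.68 + 289.5 + 1002.96 + 475.38 = 2735.52
ΣP(t=0)·Q(t=0) = 17.92×56 + 1.50×182 + 7.96×142 + 1.14×391 = 1003.52 + 273 + 1130.32 + 445.74 = 2852.58
Index = 2735.52 / 2852.58 × 100 = 95.8963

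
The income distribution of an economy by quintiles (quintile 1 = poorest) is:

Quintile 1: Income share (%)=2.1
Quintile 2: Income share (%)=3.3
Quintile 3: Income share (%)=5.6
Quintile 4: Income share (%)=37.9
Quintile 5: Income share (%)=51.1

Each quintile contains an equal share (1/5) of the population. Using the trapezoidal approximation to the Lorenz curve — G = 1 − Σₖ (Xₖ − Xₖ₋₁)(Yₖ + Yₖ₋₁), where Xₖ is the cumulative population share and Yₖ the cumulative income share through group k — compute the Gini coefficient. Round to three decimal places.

Cumulative income shares Yₖ: 0.0210, 0.0540, 0.1100, 0.4890, 1.0000
Σ (Xₖ−Xₖ₋₁)(Yₖ+Yₖ₋₁) = (1/5)(0.0210+0.0000) + (1/5)(0.0540+0.0210) + (1/5)(0.1100+0.0540) + (1/5)(0.4890+0.1100) + (1/5)(1.0000+0.4890)
  = 0.0042 + 0.0150 + 0.0328 + 0.1198 + 0.2978 = 0.4696
G = 1 − 0.4696 = 0.5304

0.530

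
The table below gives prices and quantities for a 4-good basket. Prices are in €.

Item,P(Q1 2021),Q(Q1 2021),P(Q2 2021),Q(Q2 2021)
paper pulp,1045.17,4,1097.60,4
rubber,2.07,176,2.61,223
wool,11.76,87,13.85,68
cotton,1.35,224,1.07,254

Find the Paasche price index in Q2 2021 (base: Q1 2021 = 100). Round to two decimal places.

106.93

Paasche price index uses current-period quantities as weights.
ΣP(Q2 2021)·Q(Q2 2021) = 1097.60×4 + 2.61×223 + 13.85×68 + 1.07×254 = 4390.4 + 582.03 + 941.8 + 271.78 = 6186.01
ΣP(Q1 2021)·Q(Q2 2021) = 1045.17×4 + 2.07×223 + 11.76×68 + 1.35×254 = 4180.68 + 461.61 + 799.68 + 342.9 = 5784.87
Index = 6186.01 / 5784.87 × 100 = 106.9343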